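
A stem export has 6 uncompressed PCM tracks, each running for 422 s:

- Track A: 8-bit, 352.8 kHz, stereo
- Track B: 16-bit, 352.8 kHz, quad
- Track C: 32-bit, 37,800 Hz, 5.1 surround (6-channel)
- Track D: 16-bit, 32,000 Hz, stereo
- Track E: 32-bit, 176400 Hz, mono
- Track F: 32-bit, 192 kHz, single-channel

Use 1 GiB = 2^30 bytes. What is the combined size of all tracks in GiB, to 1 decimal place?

2.4 GiB

Track A: 352,800 × 422 × 1 × 2 = 297,763,200 bytes.
Track B: 352,800 × 422 × 2 × 4 = 1,191,052,800 bytes.
Track C: 37,800 × 422 × 4 × 6 = 382,838,400 bytes.
Track D: 32,000 × 422 × 2 × 2 = 54,016,000 bytes.
Track E: 176,400 × 422 × 4 × 1 = 297,763,200 bytes.
Track F: 192,000 × 422 × 4 × 1 = 324,096,000 bytes.
Total = 2,547,529,600 bytes = 2.4 GiB.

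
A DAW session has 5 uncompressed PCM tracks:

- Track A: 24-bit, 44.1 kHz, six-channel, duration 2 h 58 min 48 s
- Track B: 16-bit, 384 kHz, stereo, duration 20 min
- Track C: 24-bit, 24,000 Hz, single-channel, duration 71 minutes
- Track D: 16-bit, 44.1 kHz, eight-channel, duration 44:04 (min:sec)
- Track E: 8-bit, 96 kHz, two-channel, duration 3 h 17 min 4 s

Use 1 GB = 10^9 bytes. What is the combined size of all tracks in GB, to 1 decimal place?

14.8 GB

Track A: 2 h 58 min 48 s = 10,728 s; 44,100 × 10,728 × 3 × 6 = 8,515,886,400 bytes.
Track B: 20 min = 1,200 s; 384,000 × 1,200 × 2 × 2 = 1,843,200,000 bytes.
Track C: 71 minutes = 4,260 s; 24,000 × 4,260 × 3 × 1 = 306,720,000 bytes.
Track D: 44:04 (min:sec) = 2,644 s; 44,100 × 2,644 × 2 × 8 = 1,865,606,400 bytes.
Track E: 3 h 17 min 4 s = 11,824 s; 96,000 × 11,824 × 1 × 2 = 2,270,208,000 bytes.
Total = 14,801,620,800 bytes = 14.8 GB.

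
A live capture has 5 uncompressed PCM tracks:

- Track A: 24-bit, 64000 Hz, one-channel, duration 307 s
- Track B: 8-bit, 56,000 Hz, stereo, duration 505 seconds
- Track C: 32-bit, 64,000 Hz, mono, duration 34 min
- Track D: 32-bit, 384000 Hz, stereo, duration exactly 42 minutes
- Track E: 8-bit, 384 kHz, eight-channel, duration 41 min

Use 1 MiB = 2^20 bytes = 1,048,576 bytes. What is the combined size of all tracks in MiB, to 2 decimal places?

Track A: 64,000 × 307 × 3 × 1 = 58,944,000 bytes.
Track B: 56,000 × 505 × 1 × 2 = 56,560,000 bytes.
Track C: 34 min = 2,040 s; 64,000 × 2,040 × 4 × 1 = 522,240,000 bytes.
Track D: exactly 42 minutes = 2,520 s; 384,000 × 2,520 × 4 × 2 = 7,741,440,000 bytes.
Track E: 41 min = 2,460 s; 384,000 × 2,460 × 1 × 8 = 7,557,120,000 bytes.
Total = 15,936,304,000 bytes = 15198.04 MiB.

15198.04 MiB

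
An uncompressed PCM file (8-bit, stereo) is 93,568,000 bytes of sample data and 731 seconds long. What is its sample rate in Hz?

64,000 Hz

Bytes = sample_rate × seconds × bytes_per_sample × channels.
sample_rate = 93,568,000 / (731 × 1 × 2) = 93,568,000 / 1,462 = 64,000 Hz.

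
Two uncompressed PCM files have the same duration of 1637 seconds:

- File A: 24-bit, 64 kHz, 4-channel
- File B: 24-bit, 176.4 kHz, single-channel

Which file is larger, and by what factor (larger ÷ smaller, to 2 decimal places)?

File A, by a factor of 1.45

File A: 64,000 × 3 × 4 = 768,000 bytes/s.
File B: 176,400 × 3 × 1 = 529,200 bytes/s.
File A is larger; ratio = 1,257,216,000 / 866,300,400 = 1.45.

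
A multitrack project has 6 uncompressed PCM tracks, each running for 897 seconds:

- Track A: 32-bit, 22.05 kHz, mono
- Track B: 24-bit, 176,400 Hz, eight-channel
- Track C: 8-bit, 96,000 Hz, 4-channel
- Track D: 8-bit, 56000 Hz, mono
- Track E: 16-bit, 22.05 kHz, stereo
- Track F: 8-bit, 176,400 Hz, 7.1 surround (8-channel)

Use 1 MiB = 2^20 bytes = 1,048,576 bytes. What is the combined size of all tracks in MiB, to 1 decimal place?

5356.1 MiB

Track A: 22,050 × 897 × 4 × 1 = 79,115,400 bytes.
Track B: 176,400 × 897 × 3 × 8 = 3,797,539,200 bytes.
Track C: 96,000 × 897 × 1 × 4 = 344,448,000 bytes.
Track D: 56,000 × 897 × 1 × 1 = 50,232,000 bytes.
Track E: 22,050 × 897 × 2 × 2 = 79,115,400 bytes.
Track F: 176,400 × 897 × 1 × 8 = 1,265,846,400 bytes.
Total = 5,616,296,400 bytes = 5356.1 MiB.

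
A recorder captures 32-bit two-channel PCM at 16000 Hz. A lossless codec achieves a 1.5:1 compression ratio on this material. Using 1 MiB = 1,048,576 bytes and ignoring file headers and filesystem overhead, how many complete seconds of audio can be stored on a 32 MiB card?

Uncompressed byte rate = 16,000 × 4 × 2 = 128,000 bytes/s.
After 1.5:1 compression, effective rate ≈ 85333.33 bytes/s.
Capacity = 32 × 1,048,576 = 33,554,432 bytes.
33,554,432 / effective rate ≈ 393.22 s → 393 seconds.

393 seconds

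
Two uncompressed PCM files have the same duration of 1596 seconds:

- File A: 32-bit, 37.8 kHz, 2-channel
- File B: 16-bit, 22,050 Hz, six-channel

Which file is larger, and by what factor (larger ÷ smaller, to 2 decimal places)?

File A: 37,800 × 4 × 2 = 302,400 bytes/s.
File B: 22,050 × 2 × 6 = 264,600 bytes/s.
File A is larger; ratio = 482,630,400 / 422,301,600 = 1.14.

File A, by a factor of 1.14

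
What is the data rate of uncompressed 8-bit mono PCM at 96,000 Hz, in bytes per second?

96,000 bytes/s

Bit rate = 96,000 × 8 × 1 = 768,000 bits/s.
768,000 / 8 = 96,000 bytes/s.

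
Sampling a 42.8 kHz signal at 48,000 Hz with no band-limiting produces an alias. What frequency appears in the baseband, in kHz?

Nyquist = 48,000/2 = 24,000 Hz; 42,800 Hz exceeds it.
Alias = |42,800 − 1×48,000| = |42,800 − 48,000| = 5,200 Hz = 5.2 kHz.

5.2 kHz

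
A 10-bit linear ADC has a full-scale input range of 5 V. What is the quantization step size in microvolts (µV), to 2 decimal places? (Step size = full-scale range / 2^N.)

4882.81 µV

5 V / 2^10 = 5 / 1,024 V = 4882.81 µV.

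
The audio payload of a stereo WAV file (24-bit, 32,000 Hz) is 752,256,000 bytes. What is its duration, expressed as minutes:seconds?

65:18

Byte rate = 32,000 × 3 × 2 = 192,000 bytes/s.
Duration = 752,256,000 / 192,000 = 3,918 s.
3,918 s = 65:18.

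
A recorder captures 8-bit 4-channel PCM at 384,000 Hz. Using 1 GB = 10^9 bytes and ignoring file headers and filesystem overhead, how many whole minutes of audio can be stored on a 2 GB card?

Uncompressed byte rate = 384,000 × 1 × 4 = 1,536,000 bytes/s.
Capacity = 2 × 1,000,000,000 = 2,000,000,000 bytes.
2,000,000,000 / 1,536,000 ≈ 1302.08 s → 21 minutes.

21 minutes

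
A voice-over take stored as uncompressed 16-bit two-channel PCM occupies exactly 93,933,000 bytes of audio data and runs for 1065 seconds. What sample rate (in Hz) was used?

22,050 Hz

Bytes = sample_rate × seconds × bytes_per_sample × channels.
sample_rate = 93,933,000 / (1,065 × 2 × 2) = 93,933,000 / 4,260 = 22,050 Hz.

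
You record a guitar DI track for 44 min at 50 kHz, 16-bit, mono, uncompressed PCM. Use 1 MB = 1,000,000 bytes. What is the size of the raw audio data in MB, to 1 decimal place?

264.0 MB

Duration = 44 min = 2,640 s.
Bytes = 50,000 samples/s × 2,640 s × 2 bytes/sample × 1 ch = 264,000,000 bytes.
264,000,000 / 1,000,000 = 264.0 MB.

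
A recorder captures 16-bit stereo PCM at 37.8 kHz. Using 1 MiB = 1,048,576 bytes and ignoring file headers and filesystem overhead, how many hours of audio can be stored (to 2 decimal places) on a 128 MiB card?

0.25 hours

Uncompressed byte rate = 37,800 × 2 × 2 = 151,200 bytes/s.
Capacity = 128 × 1,048,576 = 134,217,728 bytes.
134,217,728 / 151,200 ≈ 887.68 s → 0.25 hours.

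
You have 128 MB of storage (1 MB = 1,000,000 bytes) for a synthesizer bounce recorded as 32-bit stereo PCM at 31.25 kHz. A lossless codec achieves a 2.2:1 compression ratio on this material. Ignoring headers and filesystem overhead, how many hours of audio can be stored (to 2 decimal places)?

Uncompressed byte rate = 31,250 × 4 × 2 = 250,000 bytes/s.
After 2.2:1 compression, effective rate ≈ 113636.36 bytes/s.
Capacity = 128 × 1,000,000 = 128,000,000 bytes.
128,000,000 / effective rate ≈ 1126.4 s → 0.31 hours.

0.31 hours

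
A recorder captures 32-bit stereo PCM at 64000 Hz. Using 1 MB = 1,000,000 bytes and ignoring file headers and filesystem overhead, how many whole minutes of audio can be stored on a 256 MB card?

Uncompressed byte rate = 64,000 × 4 × 2 = 512,000 bytes/s.
Capacity = 256 × 1,000,000 = 256,000,000 bytes.
256,000,000 / 512,000 ≈ 500 s → 8 minutes.

8 minutes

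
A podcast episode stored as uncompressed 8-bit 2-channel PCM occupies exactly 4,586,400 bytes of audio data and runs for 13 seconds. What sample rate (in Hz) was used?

176,400 Hz

Bytes = sample_rate × seconds × bytes_per_sample × channels.
sample_rate = 4,586,400 / (13 × 1 × 2) = 4,586,400 / 26 = 176,400 Hz.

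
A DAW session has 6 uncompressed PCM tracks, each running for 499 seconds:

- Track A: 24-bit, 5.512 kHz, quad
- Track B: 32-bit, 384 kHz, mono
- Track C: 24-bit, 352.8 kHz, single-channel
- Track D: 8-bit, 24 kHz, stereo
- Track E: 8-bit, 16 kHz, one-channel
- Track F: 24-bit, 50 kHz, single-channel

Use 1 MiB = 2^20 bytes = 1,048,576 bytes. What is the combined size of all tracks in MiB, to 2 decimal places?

Track A: 5,512 × 499 × 3 × 4 = 33,005,856 bytes.
Track B: 384,000 × 499 × 4 × 1 = 766,464,000 bytes.
Track C: 352,800 × 499 × 3 × 1 = 528,141,600 bytes.
Track D: 24,000 × 499 × 1 × 2 = 23,952,000 bytes.
Track E: 16,000 × 499 × 1 × 1 = 7,984,000 bytes.
Track F: 50,000 × 499 × 3 × 1 = 74,850,000 bytes.
Total = 1,434,397,456 bytes = 1367.95 MiB.

1367.95 MiB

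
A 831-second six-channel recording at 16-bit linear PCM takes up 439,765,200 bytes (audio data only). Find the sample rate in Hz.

44,100 Hz

Bytes = sample_rate × seconds × bytes_per_sample × channels.
sample_rate = 439,765,200 / (831 × 2 × 6) = 439,765,200 / 9,972 = 44,100 Hz.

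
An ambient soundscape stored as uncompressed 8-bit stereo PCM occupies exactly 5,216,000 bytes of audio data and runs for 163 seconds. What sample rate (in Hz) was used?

16,000 Hz

Bytes = sample_rate × seconds × bytes_per_sample × channels.
sample_rate = 5,216,000 / (163 × 1 × 2) = 5,216,000 / 326 = 16,000 Hz.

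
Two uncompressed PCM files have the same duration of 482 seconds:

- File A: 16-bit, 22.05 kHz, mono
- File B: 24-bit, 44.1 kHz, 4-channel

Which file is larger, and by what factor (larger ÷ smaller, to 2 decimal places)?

File B, by a factor of 12.00

File A: 22,050 × 2 × 1 = 44,100 bytes/s.
File B: 44,100 × 3 × 4 = 529,200 bytes/s.
File B is larger; ratio = 255,074,400 / 21,256,200 = 12.00.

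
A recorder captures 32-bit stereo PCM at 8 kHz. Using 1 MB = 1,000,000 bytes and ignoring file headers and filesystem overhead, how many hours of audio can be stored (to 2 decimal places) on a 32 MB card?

Uncompressed byte rate = 8,000 × 4 × 2 = 64,000 bytes/s.
Capacity = 32 × 1,000,000 = 32,000,000 bytes.
32,000,000 / 64,000 ≈ 500 s → 0.14 hours.

0.14 hours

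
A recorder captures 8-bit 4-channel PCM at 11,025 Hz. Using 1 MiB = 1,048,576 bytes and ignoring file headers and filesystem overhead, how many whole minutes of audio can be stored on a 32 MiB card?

Uncompressed byte rate = 11,025 × 1 × 4 = 44,100 bytes/s.
Capacity = 32 × 1,048,576 = 33,554,432 bytes.
33,554,432 / 44,100 ≈ 760.87 s → 12 minutes.

12 minutes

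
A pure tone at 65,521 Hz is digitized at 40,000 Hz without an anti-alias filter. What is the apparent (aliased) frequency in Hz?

14,479 Hz

Nyquist = 40,000/2 = 20,000 Hz; 65,521 Hz exceeds it.
Alias = |65,521 − 2×40,000| = |65,521 − 80,000| = 14,479 Hz.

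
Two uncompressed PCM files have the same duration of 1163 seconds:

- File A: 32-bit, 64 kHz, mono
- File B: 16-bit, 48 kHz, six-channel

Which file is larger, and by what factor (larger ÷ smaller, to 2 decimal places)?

File A: 64,000 × 4 × 1 = 256,000 bytes/s.
File B: 48,000 × 2 × 6 = 576,000 bytes/s.
File B is larger; ratio = 669,888,000 / 297,728,000 = 2.25.

File B, by a factor of 2.25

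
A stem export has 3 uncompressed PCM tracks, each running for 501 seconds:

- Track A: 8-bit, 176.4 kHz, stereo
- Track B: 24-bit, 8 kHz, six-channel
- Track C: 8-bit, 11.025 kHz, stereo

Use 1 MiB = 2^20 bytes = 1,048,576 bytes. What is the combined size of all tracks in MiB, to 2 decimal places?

Track A: 176,400 × 501 × 1 × 2 = 176,752,800 bytes.
Track B: 8,000 × 501 × 3 × 6 = 72,144,000 bytes.
Track C: 11,025 × 501 × 1 × 2 = 11,047,050 bytes.
Total = 259,943,850 bytes = 247.90 MiB.

247.90 MiB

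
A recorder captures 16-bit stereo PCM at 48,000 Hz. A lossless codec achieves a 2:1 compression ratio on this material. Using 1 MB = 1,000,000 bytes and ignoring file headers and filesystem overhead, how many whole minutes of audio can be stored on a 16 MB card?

2 minutes

Uncompressed byte rate = 48,000 × 2 × 2 = 192,000 bytes/s.
After 2:1 compression, effective rate ≈ 96000 bytes/s.
Capacity = 16 × 1,000,000 = 16,000,000 bytes.
16,000,000 / effective rate ≈ 166.67 s → 2 minutes.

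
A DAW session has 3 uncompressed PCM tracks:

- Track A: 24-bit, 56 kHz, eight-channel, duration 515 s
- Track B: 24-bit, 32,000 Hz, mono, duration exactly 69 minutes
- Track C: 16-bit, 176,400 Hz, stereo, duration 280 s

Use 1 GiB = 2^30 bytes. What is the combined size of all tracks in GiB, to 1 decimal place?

Track A: 56,000 × 515 × 3 × 8 = 692,160,000 bytes.
Track B: exactly 69 minutes = 4,140 s; 32,000 × 4,140 × 3 × 1 = 397,440,000 bytes.
Track C: 176,400 × 280 × 2 × 2 = 197,568,000 bytes.
Total = 1,287,168,000 bytes = 1.2 GiB.

1.2 GiB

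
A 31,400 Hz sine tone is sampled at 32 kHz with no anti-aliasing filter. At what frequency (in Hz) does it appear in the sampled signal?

Nyquist = 32,000/2 = 16,000 Hz; 31,400 Hz exceeds it.
Alias = |31,400 − 1×32,000| = |31,400 − 32,000| = 600 Hz.

600 Hz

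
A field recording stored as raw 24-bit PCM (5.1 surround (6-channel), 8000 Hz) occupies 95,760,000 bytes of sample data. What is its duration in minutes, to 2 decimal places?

Byte rate = 8,000 × 3 × 6 = 144,000 bytes/s.
Duration = 95,760,000 / 144,000 = 665 s.
665 s / 60 = 11.08 minutes.

11.08 minutes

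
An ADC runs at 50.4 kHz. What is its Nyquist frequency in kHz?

25.2 kHz

Nyquist frequency = sample rate / 2 = 50,400 / 2 = 25.2 kHz.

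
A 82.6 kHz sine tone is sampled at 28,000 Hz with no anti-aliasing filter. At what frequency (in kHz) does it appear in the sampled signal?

1.4 kHz

Nyquist = 28,000/2 = 14,000 Hz; 82,600 Hz exceeds it.
Alias = |82,600 − 3×28,000| = |82,600 − 84,000| = 1,400 Hz = 1.4 kHz.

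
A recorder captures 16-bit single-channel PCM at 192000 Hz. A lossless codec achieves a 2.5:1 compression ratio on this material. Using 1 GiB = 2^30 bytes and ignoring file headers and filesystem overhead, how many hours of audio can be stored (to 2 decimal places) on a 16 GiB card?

Uncompressed byte rate = 192,000 × 2 × 1 = 384,000 bytes/s.
After 2.5:1 compression, effective rate ≈ 153600 bytes/s.
Capacity = 16 × 1,073,741,824 = 17,179,869,184 bytes.
17,179,869,184 / effective rate ≈ 111848.11 s → 31.07 hours.

31.07 hours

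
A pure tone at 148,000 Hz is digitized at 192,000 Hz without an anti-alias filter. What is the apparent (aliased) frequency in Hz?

Nyquist = 192,000/2 = 96,000 Hz; 148,000 Hz exceeds it.
Alias = |148,000 − 1×192,000| = |148,000 − 192,000| = 44,000 Hz.

44,000 Hz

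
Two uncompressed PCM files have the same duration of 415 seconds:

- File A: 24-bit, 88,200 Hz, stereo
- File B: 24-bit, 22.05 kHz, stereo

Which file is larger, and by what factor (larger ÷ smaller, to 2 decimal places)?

File A, by a factor of 4.00

File A: 88,200 × 3 × 2 = 529,200 bytes/s.
File B: 22,050 × 3 × 2 = 132,300 bytes/s.
File A is larger; ratio = 219,618,000 / 54,904,500 = 4.00.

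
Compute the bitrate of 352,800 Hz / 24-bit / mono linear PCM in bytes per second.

Bit rate = 352,800 × 24 × 1 = 8,467,200 bits/s.
8,467,200 / 8 = 1,058,400 bytes/s.

1,058,400 bytes/s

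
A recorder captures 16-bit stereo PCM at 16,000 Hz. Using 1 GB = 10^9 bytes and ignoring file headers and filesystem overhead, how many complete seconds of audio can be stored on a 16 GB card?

Uncompressed byte rate = 16,000 × 2 × 2 = 64,000 bytes/s.
Capacity = 16 × 1,000,000,000 = 16,000,000,000 bytes.
16,000,000,000 / 64,000 ≈ 250000 s → 250,000 seconds.

250,000 seconds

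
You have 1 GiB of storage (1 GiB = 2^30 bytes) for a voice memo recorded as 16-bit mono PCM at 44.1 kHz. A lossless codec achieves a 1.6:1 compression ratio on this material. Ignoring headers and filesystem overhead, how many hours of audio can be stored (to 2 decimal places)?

5.41 hours

Uncompressed byte rate = 44,100 × 2 × 1 = 88,200 bytes/s.
After 1.6:1 compression, effective rate ≈ 55125 bytes/s.
Capacity = 1 × 1,073,741,824 = 1,073,741,824 bytes.
1,073,741,824 / effective rate ≈ 19478.31 s → 5.41 hours.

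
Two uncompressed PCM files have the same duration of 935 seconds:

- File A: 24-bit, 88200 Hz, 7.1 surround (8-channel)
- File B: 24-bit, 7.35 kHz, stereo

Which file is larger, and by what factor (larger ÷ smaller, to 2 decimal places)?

File A: 88,200 × 3 × 8 = 2,116,800 bytes/s.
File B: 7,350 × 3 × 2 = 44,100 bytes/s.
File A is larger; ratio = 1,979,208,000 / 41,233,500 = 48.00.

File A, by a factor of 48.00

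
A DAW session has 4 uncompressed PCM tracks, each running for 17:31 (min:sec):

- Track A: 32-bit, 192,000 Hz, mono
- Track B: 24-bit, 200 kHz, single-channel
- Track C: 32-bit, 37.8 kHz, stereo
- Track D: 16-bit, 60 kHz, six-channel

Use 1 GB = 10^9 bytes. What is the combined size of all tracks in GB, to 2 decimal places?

17:31 (min:sec) = 1,051 s.
Track A: 192,000 × 1,051 × 4 × 1 = 807,168,000 bytes.
Track B: 200,000 × 1,051 × 3 × 1 = 630,600,000 bytes.
Track C: 37,800 × 1,051 × 4 × 2 = 317,822,400 bytes.
Track D: 60,000 × 1,051 × 2 × 6 = 756,720,000 bytes.
Total = 2,512,310,400 bytes = 2.51 GB.

2.51 GB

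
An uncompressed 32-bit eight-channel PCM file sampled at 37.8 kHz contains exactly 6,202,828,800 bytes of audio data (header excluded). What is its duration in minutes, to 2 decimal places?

Byte rate = 37,800 × 4 × 8 = 1,209,600 bytes/s.
Duration = 6,202,828,800 / 1,209,600 = 5,128 s.
5,128 s / 60 = 85.47 minutes.

85.47 minutes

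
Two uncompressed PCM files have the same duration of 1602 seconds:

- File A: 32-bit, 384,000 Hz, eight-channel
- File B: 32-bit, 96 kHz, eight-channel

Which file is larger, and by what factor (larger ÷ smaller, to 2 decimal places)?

File A: 384,000 × 4 × 8 = 12,288,000 bytes/s.
File B: 96,000 × 4 × 8 = 3,072,000 bytes/s.
File A is larger; ratio = 19,685,376,000 / 4,921,344,000 = 4.00.

File A, by a factor of 4.00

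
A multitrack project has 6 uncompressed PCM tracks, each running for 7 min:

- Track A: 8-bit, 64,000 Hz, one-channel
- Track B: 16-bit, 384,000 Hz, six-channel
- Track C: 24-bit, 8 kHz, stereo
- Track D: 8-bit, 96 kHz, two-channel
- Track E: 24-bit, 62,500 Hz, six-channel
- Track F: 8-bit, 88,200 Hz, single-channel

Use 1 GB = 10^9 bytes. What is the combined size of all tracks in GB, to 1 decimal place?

2.6 GB

7 min = 420 s.
Track A: 64,000 × 420 × 1 × 1 = 26,880,000 bytes.
Track B: 384,000 × 420 × 2 × 6 = 1,935,360,000 bytes.
Track C: 8,000 × 420 × 3 × 2 = 20,160,000 bytes.
Track D: 96,000 × 420 × 1 × 2 = 80,640,000 bytes.
Track E: 62,500 × 420 × 3 × 6 = 472,500,000 bytes.
Track F: 88,200 × 420 × 1 × 1 = 37,044,000 bytes.
Total = 2,572,584,000 bytes = 2.6 GB.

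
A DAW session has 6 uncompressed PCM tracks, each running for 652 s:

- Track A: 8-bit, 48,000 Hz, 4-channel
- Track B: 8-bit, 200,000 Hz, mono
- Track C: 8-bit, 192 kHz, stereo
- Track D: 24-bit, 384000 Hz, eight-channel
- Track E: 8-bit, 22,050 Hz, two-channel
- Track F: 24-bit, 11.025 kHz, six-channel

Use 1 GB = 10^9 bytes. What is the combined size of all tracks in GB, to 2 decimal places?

6.67 GB

Track A: 48,000 × 652 × 1 × 4 = 125,184,000 bytes.
Track B: 200,000 × 652 × 1 × 1 = 130,400,000 bytes.
Track C: 192,000 × 652 × 1 × 2 = 250,368,000 bytes.
Track D: 384,000 × 652 × 3 × 8 = 6,008,832,000 bytes.
Track E: 22,050 × 652 × 1 × 2 = 28,753,200 bytes.
Track F: 11,025 × 652 × 3 × 6 = 129,389,400 bytes.
Total = 6,672,926,600 bytes = 6.67 GB.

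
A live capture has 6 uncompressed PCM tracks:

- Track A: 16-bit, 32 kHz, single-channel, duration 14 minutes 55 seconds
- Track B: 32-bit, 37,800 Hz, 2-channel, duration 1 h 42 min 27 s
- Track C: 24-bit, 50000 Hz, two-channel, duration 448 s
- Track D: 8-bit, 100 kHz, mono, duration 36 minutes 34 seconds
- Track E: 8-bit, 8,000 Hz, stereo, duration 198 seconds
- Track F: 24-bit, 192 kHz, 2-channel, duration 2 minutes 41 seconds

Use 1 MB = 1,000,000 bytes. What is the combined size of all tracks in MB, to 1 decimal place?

2458.6 MB

Track A: 14 minutes 55 seconds = 895 s; 32,000 × 895 × 2 × 1 = 57,280,000 bytes.
Track B: 1 h 42 min 27 s = 6,147 s; 37,800 × 6,147 × 4 × 2 = 1,858,852,800 bytes.
Track C: 50,000 × 448 × 3 × 2 = 134,400,000 bytes.
Track D: 36 minutes 34 seconds = 2,194 s; 100,000 × 2,194 × 1 × 1 = 219,400,000 bytes.
Track E: 8,000 × 198 × 1 × 2 = 3,168,000 bytes.
Track F: 2 minutes 41 seconds = 161 s; 192,000 × 161 × 3 × 2 = 185,472,000 bytes.
Total = 2,458,572,800 bytes = 2458.6 MB.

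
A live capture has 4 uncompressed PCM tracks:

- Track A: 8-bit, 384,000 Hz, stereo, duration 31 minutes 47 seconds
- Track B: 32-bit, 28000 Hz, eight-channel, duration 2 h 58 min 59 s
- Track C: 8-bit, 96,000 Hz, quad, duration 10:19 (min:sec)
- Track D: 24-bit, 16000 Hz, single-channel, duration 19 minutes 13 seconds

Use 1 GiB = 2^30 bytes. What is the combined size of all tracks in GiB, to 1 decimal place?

10.6 GiB

Track A: 31 minutes 47 seconds = 1,907 s; 384,000 × 1,907 × 1 × 2 = 1,464,576,000 bytes.
Track B: 2 h 58 min 59 s = 10,739 s; 28,000 × 10,739 × 4 × 8 = 9,622,144,000 bytes.
Track C: 10:19 (min:sec) = 619 s; 96,000 × 619 × 1 × 4 = 237,696,000 bytes.
Track D: 19 minutes 13 seconds = 1,153 s; 16,000 × 1,153 × 3 × 1 = 55,344,000 bytes.
Total = 11,379,760,000 bytes = 10.6 GiB.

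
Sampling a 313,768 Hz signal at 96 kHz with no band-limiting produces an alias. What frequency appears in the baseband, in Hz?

Nyquist = 96,000/2 = 48,000 Hz; 313,768 Hz exceeds it.
Alias = |313,768 − 3×96,000| = |313,768 − 288,000| = 25,768 Hz.

25,768 Hz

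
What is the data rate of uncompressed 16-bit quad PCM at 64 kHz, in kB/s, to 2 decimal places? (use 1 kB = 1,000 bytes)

512.00 kB/s

Bit rate = 64,000 × 16 × 4 = 4,096,000 bits/s.
4,096,000 / 8 = 512,000 B/s = 512.00 kB/s.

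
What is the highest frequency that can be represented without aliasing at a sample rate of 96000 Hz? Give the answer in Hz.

48,000 Hz

Nyquist frequency = sample rate / 2 = 96,000 / 2 = 48,000 Hz.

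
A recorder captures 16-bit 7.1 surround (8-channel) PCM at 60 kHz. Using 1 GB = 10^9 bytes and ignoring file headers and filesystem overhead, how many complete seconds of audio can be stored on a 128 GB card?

Uncompressed byte rate = 60,000 × 2 × 8 = 960,000 bytes/s.
Capacity = 128 × 1,000,000,000 = 128,000,000,000 bytes.
128,000,000,000 / 960,000 ≈ 133333.33 s → 133,333 seconds.

133,333 seconds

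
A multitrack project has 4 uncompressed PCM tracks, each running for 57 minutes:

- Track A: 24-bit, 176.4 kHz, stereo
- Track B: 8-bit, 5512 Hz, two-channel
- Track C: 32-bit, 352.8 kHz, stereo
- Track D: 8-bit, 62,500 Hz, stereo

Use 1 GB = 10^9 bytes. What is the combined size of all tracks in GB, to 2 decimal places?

13.74 GB

57 minutes = 3,420 s.
Track A: 176,400 × 3,420 × 3 × 2 = 3,619,728,000 bytes.
Track B: 5,512 × 3,420 × 1 × 2 = 37,702,080 bytes.
Track C: 352,800 × 3,420 × 4 × 2 = 9,652,608,000 bytes.
Track D: 62,500 × 3,420 × 1 × 2 = 427,500,000 bytes.
Total = 13,737,538,080 bytes = 13.74 GB.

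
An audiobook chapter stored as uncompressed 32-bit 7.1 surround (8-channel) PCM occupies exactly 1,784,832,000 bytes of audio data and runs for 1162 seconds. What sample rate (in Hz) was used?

Bytes = sample_rate × seconds × bytes_per_sample × channels.
sample_rate = 1,784,832,000 / (1,162 × 4 × 8) = 1,784,832,000 / 37,184 = 48,000 Hz.

48,000 Hz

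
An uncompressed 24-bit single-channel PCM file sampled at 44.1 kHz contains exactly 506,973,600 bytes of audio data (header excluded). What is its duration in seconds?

3,832 seconds

Byte rate = 44,100 × 3 × 1 = 132,300 bytes/s.
Duration = 506,973,600 / 132,300 = 3,832 s.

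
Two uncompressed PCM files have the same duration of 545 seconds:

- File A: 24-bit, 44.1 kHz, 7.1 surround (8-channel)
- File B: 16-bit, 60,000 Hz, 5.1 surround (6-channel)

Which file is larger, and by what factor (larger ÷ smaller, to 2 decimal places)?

File A, by a factor of 1.47

File A: 44,100 × 3 × 8 = 1,058,400 bytes/s.
File B: 60,000 × 2 × 6 = 720,000 bytes/s.
File A is larger; ratio = 576,828,000 / 392,400,000 = 1.47.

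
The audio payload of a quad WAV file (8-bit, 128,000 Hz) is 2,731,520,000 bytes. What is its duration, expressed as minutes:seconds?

88:55

Byte rate = 128,000 × 1 × 4 = 512,000 bytes/s.
Duration = 2,731,520,000 / 512,000 = 5,335 s.
5,335 s = 88:55.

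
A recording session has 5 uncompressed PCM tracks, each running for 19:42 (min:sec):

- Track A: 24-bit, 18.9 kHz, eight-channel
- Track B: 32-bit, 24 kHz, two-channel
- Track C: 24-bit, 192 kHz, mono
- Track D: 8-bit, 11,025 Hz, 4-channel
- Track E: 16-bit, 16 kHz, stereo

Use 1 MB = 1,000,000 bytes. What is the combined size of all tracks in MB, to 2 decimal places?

19:42 (min:sec) = 1,182 s.
Track A: 18,900 × 1,182 × 3 × 8 = 536,155,200 bytes.
Track B: 24,000 × 1,182 × 4 × 2 = 226,944,000 bytes.
Track C: 192,000 × 1,182 × 3 × 1 = 680,832,000 bytes.
Track D: 11,025 × 1,182 × 1 × 4 = 52,126,200 bytes.
Track E: 16,000 × 1,182 × 2 × 2 = 75,648,000 bytes.
Total = 1,571,705,400 bytes = 1571.71 MB.

1571.71 MB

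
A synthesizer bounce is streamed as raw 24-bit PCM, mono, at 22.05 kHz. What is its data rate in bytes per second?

66,150 bytes/s

Bit rate = 22,050 × 24 × 1 = 529,200 bits/s.
529,200 / 8 = 66,150 bytes/s.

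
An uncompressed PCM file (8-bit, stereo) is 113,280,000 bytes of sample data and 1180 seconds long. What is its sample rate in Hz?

Bytes = sample_rate × seconds × bytes_per_sample × channels.
sample_rate = 113,280,000 / (1,180 × 1 × 2) = 113,280,000 / 2,360 = 48,000 Hz.

48,000 Hz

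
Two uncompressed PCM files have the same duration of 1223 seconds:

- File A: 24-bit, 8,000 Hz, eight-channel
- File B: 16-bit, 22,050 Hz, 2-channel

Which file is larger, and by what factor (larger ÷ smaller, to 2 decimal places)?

File A, by a factor of 2.18

File A: 8,000 × 3 × 8 = 192,000 bytes/s.
File B: 22,050 × 2 × 2 = 88,200 bytes/s.
File A is larger; ratio = 234,816,000 / 107,868,600 = 2.18.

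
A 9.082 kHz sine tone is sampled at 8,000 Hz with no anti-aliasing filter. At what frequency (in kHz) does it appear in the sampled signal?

Nyquist = 8,000/2 = 4,000 Hz; 9,082 Hz exceeds it.
Alias = |9,082 − 1×8,000| = |9,082 − 8,000| = 1,082 Hz = 1.082 kHz.

1.082 kHz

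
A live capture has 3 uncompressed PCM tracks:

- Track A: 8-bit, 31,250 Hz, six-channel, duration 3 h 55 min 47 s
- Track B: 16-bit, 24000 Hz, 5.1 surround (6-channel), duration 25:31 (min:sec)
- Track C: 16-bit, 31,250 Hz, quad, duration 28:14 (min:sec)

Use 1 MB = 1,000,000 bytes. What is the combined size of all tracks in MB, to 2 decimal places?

3516.99 MB

Track A: 3 h 55 min 47 s = 14,147 s; 31,250 × 14,147 × 1 × 6 = 2,652,562,500 bytes.
Track B: 25:31 (min:sec) = 1,531 s; 24,000 × 1,531 × 2 × 6 = 440,928,000 bytes.
Track C: 28:14 (min:sec) = 1,694 s; 31,250 × 1,694 × 2 × 4 = 423,500,000 bytes.
Total = 3,516,990,500 bytes = 3516.99 MB.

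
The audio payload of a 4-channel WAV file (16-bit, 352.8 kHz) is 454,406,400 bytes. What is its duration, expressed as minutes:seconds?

Byte rate = 352,800 × 2 × 4 = 2,822,400 bytes/s.
Duration = 454,406,400 / 2,822,400 = 161 s.
161 s = 2:41.

2:41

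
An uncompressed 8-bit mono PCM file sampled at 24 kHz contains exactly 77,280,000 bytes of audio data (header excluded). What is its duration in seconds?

3,220 seconds

Byte rate = 24,000 × 1 × 1 = 24,000 bytes/s.
Duration = 77,280,000 / 24,000 = 3,220 s.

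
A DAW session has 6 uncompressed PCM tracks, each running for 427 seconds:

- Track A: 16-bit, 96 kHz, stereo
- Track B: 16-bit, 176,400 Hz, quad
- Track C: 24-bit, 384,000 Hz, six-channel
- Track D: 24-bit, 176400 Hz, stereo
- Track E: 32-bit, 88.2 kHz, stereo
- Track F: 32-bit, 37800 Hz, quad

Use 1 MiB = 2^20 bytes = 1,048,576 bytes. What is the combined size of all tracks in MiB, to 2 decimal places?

Track A: 96,000 × 427 × 2 × 2 = 163,968,000 bytes.
Track B: 176,400 × 427 × 2 × 4 = 602,582,400 bytes.
Track C: 384,000 × 427 × 3 × 6 = 2,951,424,000 bytes.
Track D: 176,400 × 427 × 3 × 2 = 451,936,800 bytes.
Track E: 88,200 × 427 × 4 × 2 = 301,291,200 bytes.
Track F: 37,800 × 427 × 4 × 4 = 258,249,600 bytes.
Total = 4,729,452,000 bytes = 4510.36 MiB.

4510.36 MiB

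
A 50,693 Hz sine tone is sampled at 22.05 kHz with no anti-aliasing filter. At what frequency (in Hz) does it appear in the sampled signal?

Nyquist = 22,050/2 = 11,025 Hz; 50,693 Hz exceeds it.
Alias = |50,693 − 2×22,050| = |50,693 − 44,100| = 6,593 Hz.

6,593 Hz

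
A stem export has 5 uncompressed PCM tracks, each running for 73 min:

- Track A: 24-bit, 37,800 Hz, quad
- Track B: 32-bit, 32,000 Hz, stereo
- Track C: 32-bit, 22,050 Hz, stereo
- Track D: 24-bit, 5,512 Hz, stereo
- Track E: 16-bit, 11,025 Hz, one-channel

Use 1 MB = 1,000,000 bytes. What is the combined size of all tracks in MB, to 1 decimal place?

4122.1 MB

73 min = 4,380 s.
Track A: 37,800 × 4,380 × 3 × 4 = 1,986,768,000 bytes.
Track B: 32,000 × 4,380 × 4 × 2 = 1,121,280,000 bytes.
Track C: 22,050 × 4,380 × 4 × 2 = 772,632,000 bytes.
Track D: 5,512 × 4,380 × 3 × 2 = 144,855,360 bytes.
Track E: 11,025 × 4,380 × 2 × 1 = 96,579,000 bytes.
Total = 4,122,114,360 bytes = 4122.1 MB.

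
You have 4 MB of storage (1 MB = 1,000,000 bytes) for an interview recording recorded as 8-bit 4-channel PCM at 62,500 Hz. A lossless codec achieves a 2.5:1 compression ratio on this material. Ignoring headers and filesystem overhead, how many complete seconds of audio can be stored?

Uncompressed byte rate = 62,500 × 1 × 4 = 250,000 bytes/s.
After 2.5:1 compression, effective rate ≈ 100000 bytes/s.
Capacity = 4 × 1,000,000 = 4,000,000 bytes.
4,000,000 / effective rate ≈ 40 s → 40 seconds.

40 seconds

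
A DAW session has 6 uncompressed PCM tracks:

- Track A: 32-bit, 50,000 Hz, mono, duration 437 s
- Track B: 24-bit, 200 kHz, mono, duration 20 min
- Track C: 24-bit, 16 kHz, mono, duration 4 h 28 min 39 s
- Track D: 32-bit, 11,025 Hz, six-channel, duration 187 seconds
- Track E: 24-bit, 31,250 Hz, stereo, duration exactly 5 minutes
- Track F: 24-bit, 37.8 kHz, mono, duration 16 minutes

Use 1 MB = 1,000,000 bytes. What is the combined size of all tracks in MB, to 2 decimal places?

Track A: 50,000 × 437 × 4 × 1 = 87,400,000 bytes.
Track B: 20 min = 1,200 s; 200,000 × 1,200 × 3 × 1 = 720,000,000 bytes.
Track C: 4 h 28 min 39 s = 16,119 s; 16,000 × 16,119 × 3 × 1 = 773,712,000 bytes.
Track D: 11,025 × 187 × 4 × 6 = 49,480,200 bytes.
Track E: exactly 5 minutes = 300 s; 31,250 × 300 × 3 × 2 = 56,250,000 bytes.
Track F: 16 minutes = 960 s; 37,800 × 960 × 3 × 1 = 108,864,000 bytes.
Total = 1,795,706,200 bytes = 1795.71 MB.

1795.71 MB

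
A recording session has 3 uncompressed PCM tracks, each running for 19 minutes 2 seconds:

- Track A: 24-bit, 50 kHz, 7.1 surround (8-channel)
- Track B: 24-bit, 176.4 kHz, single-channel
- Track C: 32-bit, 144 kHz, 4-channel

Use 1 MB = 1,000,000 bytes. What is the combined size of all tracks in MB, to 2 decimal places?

19 minutes 2 seconds = 1,142 s.
Track A: 50,000 × 1,142 × 3 × 8 = 1,370,400,000 bytes.
Track B: 176,400 × 1,142 × 3 × 1 = 604,346,400 bytes.
Track C: 144,000 × 1,142 × 4 × 4 = 2,631,168,000 bytes.
Total = 4,605,914,400 bytes = 4605.91 MB.

4605.91 MB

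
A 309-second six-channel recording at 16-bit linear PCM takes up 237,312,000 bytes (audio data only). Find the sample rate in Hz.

Bytes = sample_rate × seconds × bytes_per_sample × channels.
sample_rate = 237,312,000 / (309 × 2 × 6) = 237,312,000 / 3,708 = 64,000 Hz.

64,000 Hz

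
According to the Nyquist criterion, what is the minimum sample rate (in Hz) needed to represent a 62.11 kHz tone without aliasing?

Minimum sample rate = 2 × 62,110 Hz = 124,220 Hz.

124,220 Hz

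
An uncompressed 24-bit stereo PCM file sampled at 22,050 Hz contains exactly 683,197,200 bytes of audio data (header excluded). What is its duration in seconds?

5,164 seconds

Byte rate = 22,050 × 3 × 2 = 132,300 bytes/s.
Duration = 683,197,200 / 132,300 = 5,164 s.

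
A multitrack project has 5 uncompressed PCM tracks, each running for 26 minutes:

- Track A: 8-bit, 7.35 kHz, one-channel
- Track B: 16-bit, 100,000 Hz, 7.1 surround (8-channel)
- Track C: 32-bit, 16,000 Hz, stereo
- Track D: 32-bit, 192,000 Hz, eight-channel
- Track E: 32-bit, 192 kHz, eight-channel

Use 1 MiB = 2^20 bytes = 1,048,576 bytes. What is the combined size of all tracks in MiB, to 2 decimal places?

20862.99 MiB

26 minutes = 1,560 s.
Track A: 7,350 × 1,560 × 1 × 1 = 11,466,000 bytes.
Track B: 100,000 × 1,560 × 2 × 8 = 2,496,000,000 bytes.
Track C: 16,000 × 1,560 × 4 × 2 = 199,680,000 bytes.
Track D: 192,000 × 1,560 × 4 × 8 = 9,584,640,000 bytes.
Track E: 192,000 × 1,560 × 4 × 8 = 9,584,640,000 bytes.
Total = 21,876,426,000 bytes = 20862.99 MiB.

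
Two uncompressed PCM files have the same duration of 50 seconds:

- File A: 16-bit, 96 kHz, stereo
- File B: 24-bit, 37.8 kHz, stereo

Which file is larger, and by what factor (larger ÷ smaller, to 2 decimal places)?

File A, by a factor of 1.69

File A: 96,000 × 2 × 2 = 384,000 bytes/s.
File B: 37,800 × 3 × 2 = 226,800 bytes/s.
File A is larger; ratio = 19,200,000 / 11,340,000 = 1.69.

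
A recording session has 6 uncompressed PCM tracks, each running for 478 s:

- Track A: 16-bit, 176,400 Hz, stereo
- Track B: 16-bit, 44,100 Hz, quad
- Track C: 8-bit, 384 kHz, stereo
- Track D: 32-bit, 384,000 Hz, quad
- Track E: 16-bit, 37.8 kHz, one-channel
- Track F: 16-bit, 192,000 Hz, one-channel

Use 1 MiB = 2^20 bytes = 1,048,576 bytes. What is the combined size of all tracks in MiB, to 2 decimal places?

Track A: 176,400 × 478 × 2 × 2 = 337,276,800 bytes.
Track B: 44,100 × 478 × 2 × 4 = 168,638,400 bytes.
Track C: 384,000 × 478 × 1 × 2 = 367,104,000 bytes.
Track D: 384,000 × 478 × 4 × 4 = 2,936,832,000 bytes.
Track E: 37,800 × 478 × 2 × 1 = 36,136,800 bytes.
Track F: 192,000 × 478 × 2 × 1 = 183,552,000 bytes.
Total = 4,029,540,000 bytes = 3842.87 MiB.

3842.87 MiB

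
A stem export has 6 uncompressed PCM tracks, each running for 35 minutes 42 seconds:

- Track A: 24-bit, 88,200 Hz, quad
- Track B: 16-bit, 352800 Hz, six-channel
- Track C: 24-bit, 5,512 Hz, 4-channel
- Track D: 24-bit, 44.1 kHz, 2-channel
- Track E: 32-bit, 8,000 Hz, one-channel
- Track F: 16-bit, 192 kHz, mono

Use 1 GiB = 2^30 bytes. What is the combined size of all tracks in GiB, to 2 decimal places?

35 minutes 42 seconds = 2,142 s.
Track A: 88,200 × 2,142 × 3 × 4 = 2,267,092,800 bytes.
Track B: 352,800 × 2,142 × 2 × 6 = 9,068,371,200 bytes.
Track C: 5,512 × 2,142 × 3 × 4 = 141,680,448 bytes.
Track D: 44,100 × 2,142 × 3 × 2 = 566,773,200 bytes.
Track E: 8,000 × 2,142 × 4 × 1 = 68,544,000 bytes.
Track F: 192,000 × 2,142 × 2 × 1 = 822,528,000 bytes.
Total = 12,934,989,648 bytes = 12.05 GiB.

12.05 GiB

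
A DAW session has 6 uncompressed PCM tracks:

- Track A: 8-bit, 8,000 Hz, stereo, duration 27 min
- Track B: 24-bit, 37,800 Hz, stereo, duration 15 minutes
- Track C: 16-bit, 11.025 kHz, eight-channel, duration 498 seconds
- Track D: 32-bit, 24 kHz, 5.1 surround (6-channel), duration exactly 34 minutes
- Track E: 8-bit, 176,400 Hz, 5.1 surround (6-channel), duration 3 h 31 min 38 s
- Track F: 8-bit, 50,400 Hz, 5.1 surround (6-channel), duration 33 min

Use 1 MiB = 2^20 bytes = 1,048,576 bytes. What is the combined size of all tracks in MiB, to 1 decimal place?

14811.7 MiB

Track A: 27 min = 1,620 s; 8,000 × 1,620 × 1 × 2 = 25,920,000 bytes.
Track B: 15 minutes = 900 s; 37,800 × 900 × 3 × 2 = 204,120,000 bytes.
Track C: 11,025 × 498 × 2 × 8 = 87,847,200 bytes.
Track D: exactly 34 minutes = 2,040 s; 24,000 × 2,040 × 4 × 6 = 1,175,040,000 bytes.
Track E: 3 h 31 min 38 s = 12,698 s; 176,400 × 12,698 × 1 × 6 = 13,439,563,200 bytes.
Track F: 33 min = 1,980 s; 50,400 × 1,980 × 1 × 6 = 598,752,000 bytes.
Total = 15,531,242,400 bytes = 14811.7 MiB.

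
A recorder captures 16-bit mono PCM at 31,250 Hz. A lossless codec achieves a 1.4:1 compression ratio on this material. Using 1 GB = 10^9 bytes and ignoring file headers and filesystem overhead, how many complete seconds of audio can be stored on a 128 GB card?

Uncompressed byte rate = 31,250 × 2 × 1 = 62,500 bytes/s.
After 1.4:1 compression, effective rate ≈ 44642.86 bytes/s.
Capacity = 128 × 1,000,000,000 = 128,000,000,000 bytes.
128,000,000,000 / effective rate ≈ 2867200 s → 2,867,200 seconds.

2,867,200 seconds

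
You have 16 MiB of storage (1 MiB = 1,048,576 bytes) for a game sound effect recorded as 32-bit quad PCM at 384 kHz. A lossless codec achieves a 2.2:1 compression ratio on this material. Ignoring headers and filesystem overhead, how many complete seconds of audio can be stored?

6 seconds

Uncompressed byte rate = 384,000 × 4 × 4 = 6,144,000 bytes/s.
After 2.2:1 compression, effective rate ≈ 2792727.27 bytes/s.
Capacity = 16 × 1,048,576 = 16,777,216 bytes.
16,777,216 / effective rate ≈ 6.01 s → 6 seconds.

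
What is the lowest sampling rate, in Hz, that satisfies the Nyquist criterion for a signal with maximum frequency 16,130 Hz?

32,260 Hz

Minimum sample rate = 2 × 16,130 Hz = 32,260 Hz.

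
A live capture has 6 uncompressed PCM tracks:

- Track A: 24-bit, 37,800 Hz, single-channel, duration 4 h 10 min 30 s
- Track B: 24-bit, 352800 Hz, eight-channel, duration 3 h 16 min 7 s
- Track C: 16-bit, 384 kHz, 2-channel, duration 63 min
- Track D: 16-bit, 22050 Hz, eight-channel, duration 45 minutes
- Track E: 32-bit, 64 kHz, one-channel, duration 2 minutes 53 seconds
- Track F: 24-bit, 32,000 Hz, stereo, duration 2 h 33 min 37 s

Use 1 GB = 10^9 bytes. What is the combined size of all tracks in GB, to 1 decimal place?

109.9 GB

Track A: 4 h 10 min 30 s = 15,030 s; 37,800 × 15,030 × 3 × 1 = 1,704,402,000 bytes.
Track B: 3 h 16 min 7 s = 11,767 s; 352,800 × 11,767 × 3 × 8 = 99,633,542,400 bytes.
Track C: 63 min = 3,780 s; 384,000 × 3,780 × 2 × 2 = 5,806,080,000 bytes.
Track D: 45 minutes = 2,700 s; 22,050 × 2,700 × 2 × 8 = 952,560,000 bytes.
Track E: 2 minutes 53 seconds = 173 s; 64,000 × 173 × 4 × 1 = 44,288,000 bytes.
Track F: 2 h 33 min 37 s = 9,217 s; 32,000 × 9,217 × 3 × 2 = 1,769,664,000 bytes.
Total = 109,910,536,400 bytes = 109.9 GB.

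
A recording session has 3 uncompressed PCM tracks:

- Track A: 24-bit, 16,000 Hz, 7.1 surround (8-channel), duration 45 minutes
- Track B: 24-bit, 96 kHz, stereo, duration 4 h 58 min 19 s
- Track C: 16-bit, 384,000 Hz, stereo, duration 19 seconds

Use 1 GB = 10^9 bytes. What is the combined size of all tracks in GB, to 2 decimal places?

11.38 GB

Track A: 45 minutes = 2,700 s; 16,000 × 2,700 × 3 × 8 = 1,036,800,000 bytes.
Track B: 4 h 58 min 19 s = 17,899 s; 96,000 × 17,899 × 3 × 2 = 10,309,824,000 bytes.
Track C: 384,000 × 19 × 2 × 2 = 29,184,000 bytes.
Total = 11,375,808,000 bytes = 11.38 GB.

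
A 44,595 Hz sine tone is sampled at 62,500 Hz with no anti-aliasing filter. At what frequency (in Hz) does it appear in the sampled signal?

17,905 Hz

Nyquist = 62,500/2 = 31,250 Hz; 44,595 Hz exceeds it.
Alias = |44,595 − 1×62,500| = |44,595 − 62,500| = 17,905 Hz.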